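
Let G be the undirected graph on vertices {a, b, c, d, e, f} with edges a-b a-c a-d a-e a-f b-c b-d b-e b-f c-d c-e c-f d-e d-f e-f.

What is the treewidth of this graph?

5

A width-5 tree decomposition is:
Bags: B1 = {a, b, c, d, e, f}
Tree: (single bag)
A single bag containing all 6 vertices is trivially a valid decomposition of width 5. For the lower bound, the 6 vertices {a, b, c, d, e, f} are pairwise adjacent, and any tree decomposition puts a clique entirely inside one bag — forcing width ≥ 5. The upper and lower bounds meet at 5, so that is the treewidth.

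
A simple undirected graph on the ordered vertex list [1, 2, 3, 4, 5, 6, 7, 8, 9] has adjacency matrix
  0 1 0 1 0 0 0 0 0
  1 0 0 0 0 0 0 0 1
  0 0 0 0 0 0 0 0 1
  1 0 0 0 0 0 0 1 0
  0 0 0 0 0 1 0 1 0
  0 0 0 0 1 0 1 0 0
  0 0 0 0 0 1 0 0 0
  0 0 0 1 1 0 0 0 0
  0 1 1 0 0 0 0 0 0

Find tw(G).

A width-1 tree decomposition is:
Bags: B1 = {3, 9}  B2 = {2, 9}  B3 = {1, 2}  B4 = {1, 4}  B5 = {4, 8}  B6 = {5, 8}  B7 = {5, 6}  B8 = {6, 7}
Tree: B1–B2, B2–B3, B3–B4, B4–B5, B5–B6, B6–B7, B7–B8
The largest bag has 2 vertices, giving width 1; this decomposition certifies tw(G) ≤ 1. G has an edge, so its treewidth is at least 1. The upper and lower bounds meet at 1, so that is the treewidth.

1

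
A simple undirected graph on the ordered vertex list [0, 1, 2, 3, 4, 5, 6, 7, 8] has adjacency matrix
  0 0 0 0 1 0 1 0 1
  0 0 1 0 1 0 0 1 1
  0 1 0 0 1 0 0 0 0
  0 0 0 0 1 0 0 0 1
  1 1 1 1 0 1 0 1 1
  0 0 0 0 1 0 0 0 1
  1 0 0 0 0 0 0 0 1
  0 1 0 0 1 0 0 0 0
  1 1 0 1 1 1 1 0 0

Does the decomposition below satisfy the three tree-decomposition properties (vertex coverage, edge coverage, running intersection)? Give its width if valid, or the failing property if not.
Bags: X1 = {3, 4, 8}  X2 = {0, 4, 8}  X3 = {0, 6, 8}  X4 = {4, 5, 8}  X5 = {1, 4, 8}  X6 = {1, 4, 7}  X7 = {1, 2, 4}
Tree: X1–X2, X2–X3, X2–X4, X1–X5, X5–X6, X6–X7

Yes; width 2.

Checking the three conditions: (i) the bags cover all of {0, 1, 2, 3, 4, 5, 6, 7, 8}; (ii) for each edge, some bag contains both endpoints; (iii) the bags containing any fixed vertex form a subtree. All hold, so the decomposition is valid with width 3 − 1 = 2.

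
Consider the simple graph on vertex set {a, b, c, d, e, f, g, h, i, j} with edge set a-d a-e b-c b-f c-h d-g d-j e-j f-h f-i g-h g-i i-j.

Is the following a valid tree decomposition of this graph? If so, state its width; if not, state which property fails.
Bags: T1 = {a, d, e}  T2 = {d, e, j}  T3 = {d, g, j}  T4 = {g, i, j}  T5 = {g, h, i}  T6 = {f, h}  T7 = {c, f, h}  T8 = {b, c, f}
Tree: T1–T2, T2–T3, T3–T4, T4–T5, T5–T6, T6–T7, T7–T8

No — edge (i,f) lies in no bag.

A tree decomposition must satisfy three properties: every vertex lies in some bag; for every edge, both endpoints lie together in some bag; and for every vertex, the bags containing it form a connected subtree. Here edge (i,f) lies in no bag, so the decomposition is invalid.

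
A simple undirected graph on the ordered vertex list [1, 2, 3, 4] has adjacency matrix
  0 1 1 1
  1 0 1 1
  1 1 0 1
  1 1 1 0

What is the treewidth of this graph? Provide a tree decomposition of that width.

Treewidth 3.
One optimal decomposition is:
Bags: B1 = {1, 2, 3, 4}
Tree: (single bag)

A single bag containing all 4 vertices is trivially a valid decomposition of width 3. For the lower bound, the 4 vertices {1, 2, 3, 4} are pairwise adjacent, and any tree decomposition puts a clique entirely inside one bag — forcing width ≥ 3. Hence tw(G) = 3 exactly.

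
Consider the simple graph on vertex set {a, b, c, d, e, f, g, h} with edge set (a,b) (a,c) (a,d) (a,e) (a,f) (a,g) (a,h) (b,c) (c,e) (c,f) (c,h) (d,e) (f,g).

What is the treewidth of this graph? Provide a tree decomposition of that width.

Treewidth 2.
One optimal decomposition is:
Bags: B1 = {a, b, c}  B2 = {a, c, e}  B3 = {a, c, f}  B4 = {a, c, h}  B5 = {a, d, e}  B6 = {a, f, g}
Tree: B1–B2, B2–B3, B3–B4, B2–B5, B3–B6

Each bag holds 3 vertices, so the decomposition has width 2, which upper-bounds the treewidth. On the other hand G contains the 3-clique {a, d, e}. A clique must lie in a single bag of any decomposition, so no decomposition can have width below 2. The upper and lower bounds meet at 2, so that is the treewidth.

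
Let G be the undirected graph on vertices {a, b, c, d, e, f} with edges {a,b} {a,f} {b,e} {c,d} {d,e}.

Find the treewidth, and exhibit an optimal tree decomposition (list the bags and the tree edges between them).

Treewidth 1.
Bags: B1 = {a, f}  B2 = {a, b}  B3 = {b, e}  B4 = {d, e}  B5 = {c, d}
Tree: B1–B2, B2–B3, B3–B4, B4–B5

Each bag holds 2 vertices, so the decomposition has width 1, which upper-bounds the treewidth. Any graph with an edge has treewidth ≥ 1, and G has the edge f–a. The upper and lower bounds meet at 1, so that is the treewidth.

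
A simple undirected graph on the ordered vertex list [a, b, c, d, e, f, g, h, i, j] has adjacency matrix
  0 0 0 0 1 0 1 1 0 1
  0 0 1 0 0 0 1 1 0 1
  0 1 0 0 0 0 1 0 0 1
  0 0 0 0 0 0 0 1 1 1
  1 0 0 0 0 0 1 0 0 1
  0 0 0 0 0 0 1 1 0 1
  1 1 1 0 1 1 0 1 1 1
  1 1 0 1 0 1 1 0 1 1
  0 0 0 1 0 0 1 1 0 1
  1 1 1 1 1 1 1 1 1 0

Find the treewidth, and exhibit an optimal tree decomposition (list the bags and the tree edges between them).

Treewidth 3.
Bags: B1 = {b, g, h, j}  B2 = {a, g, h, j}  B3 = {g, h, i, j}  B4 = {a, e, g, j}  B5 = {b, c, g, j}  B6 = {d, h, i, j}  B7 = {f, g, h, j}
Tree: B1–B2, B1–B3, B2–B4, B1–B5, B3–B6, B1–B7

Each bag holds 4 vertices, so the decomposition has width 3, which upper-bounds the treewidth. Conversely, {d, h, i, j} is a clique of size 4, and the vertices of any clique must share a bag in every tree decomposition; so some bag has ≥ 4 vertices and tw(G) ≥ 3. The upper and lower bounds meet at 3, so that is the treewidth.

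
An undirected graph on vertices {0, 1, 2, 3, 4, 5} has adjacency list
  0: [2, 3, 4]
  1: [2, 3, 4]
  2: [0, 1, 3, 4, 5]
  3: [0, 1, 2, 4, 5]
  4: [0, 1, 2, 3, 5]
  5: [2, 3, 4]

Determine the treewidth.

3

A width-3 tree decomposition is:
Bags: B1 = {0, 2, 3, 4}  B2 = {2, 3, 4, 5}  B3 = {1, 2, 3, 4}
Tree: B1–B2, B1–B3
Every bag has size at most 4, so the width is 4 − 1 = 3 and tw(G) ≤ 3. Conversely, {0, 2, 3, 4} is a clique of size 4, and the vertices of any clique must share a bag in every tree decomposition; so some bag has ≥ 4 vertices and tw(G) ≥ 3. Combining the bounds, tw(G) = 3.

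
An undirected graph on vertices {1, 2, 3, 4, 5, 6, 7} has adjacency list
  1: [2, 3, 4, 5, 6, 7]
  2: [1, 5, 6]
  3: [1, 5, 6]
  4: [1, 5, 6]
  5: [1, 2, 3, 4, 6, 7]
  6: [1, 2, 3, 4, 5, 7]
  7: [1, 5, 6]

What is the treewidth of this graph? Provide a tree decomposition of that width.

Treewidth 3.
One such decomposition:
Bags: B1 = {1, 3, 5, 6}  B2 = {1, 2, 5, 6}  B3 = {1, 5, 6, 7}  B4 = {1, 4, 5, 6}
Tree: B1–B2, B1–B3, B3–B4

Each bag holds 4 vertices, so the decomposition has width 3, which upper-bounds the treewidth. On the other hand G contains the 4-clique {1, 2, 5, 6}. A clique must lie in a single bag of any decomposition, so no decomposition can have width below 3. The upper and lower bounds meet at 3, so that is the treewidth.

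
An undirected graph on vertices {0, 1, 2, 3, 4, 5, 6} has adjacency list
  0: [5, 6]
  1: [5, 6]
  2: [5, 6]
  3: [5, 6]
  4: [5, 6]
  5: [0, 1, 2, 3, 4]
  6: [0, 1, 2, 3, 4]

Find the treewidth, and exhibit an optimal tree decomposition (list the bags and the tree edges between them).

Treewidth 2.
Bags: B1 = {4, 5, 6}  B2 = {0, 5, 6}  B3 = {2, 5, 6}  B4 = {1, 5, 6}  B5 = {3, 5, 6}
Tree: B1–B2, B2–B3, B3–B4, B4–B5

Every bag has size at most 3, so the width is 3 − 1 = 2 and tw(G) ≤ 2. Since 6–4–5–0–6 is a cycle in G, G is not acyclic. Forests are exactly the graphs of treewidth ≤ 1, so tw(G) ≥ 2. The upper and lower bounds meet at 2, so that is the treewidth.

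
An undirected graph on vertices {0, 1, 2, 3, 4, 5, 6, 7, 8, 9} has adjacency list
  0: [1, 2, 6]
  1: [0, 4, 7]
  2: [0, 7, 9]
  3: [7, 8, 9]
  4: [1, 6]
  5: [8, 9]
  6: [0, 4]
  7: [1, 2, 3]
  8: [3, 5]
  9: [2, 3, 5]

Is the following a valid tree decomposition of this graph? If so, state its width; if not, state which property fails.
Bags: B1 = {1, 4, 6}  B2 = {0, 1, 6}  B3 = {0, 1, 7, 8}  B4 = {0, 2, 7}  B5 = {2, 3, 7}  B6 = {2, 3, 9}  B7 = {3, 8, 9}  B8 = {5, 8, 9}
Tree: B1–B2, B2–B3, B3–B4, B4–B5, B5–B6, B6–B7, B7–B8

A tree decomposition must satisfy three properties: every vertex lies in some bag; for every edge, both endpoints lie together in some bag; and for every vertex, the bags containing it form a connected subtree. Here bags containing vertex 8 are not connected in the tree, so the decomposition is invalid.

No — bags containing vertex 8 are not connected in the tree.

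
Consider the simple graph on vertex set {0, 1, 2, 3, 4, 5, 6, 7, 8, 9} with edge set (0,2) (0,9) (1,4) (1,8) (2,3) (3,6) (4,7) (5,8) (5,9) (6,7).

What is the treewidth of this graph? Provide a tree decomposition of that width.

Every bag has size at most 3, so the width is 3 − 1 = 2 and tw(G) ≤ 2. Since 0–2–3–6–7–4–1–8–5–9–0 is a cycle in G, G is not acyclic. Forests are exactly the graphs of treewidth ≤ 1, so tw(G) ≥ 2. Combining the bounds, tw(G) = 2.

Treewidth 2.
Bags: B1 = {0, 2, 3}  B2 = {0, 3, 6}  B3 = {0, 6, 7}  B4 = {0, 4, 7}  B5 = {0, 1, 4}  B6 = {0, 1, 8}  B7 = {0, 5, 8}  B8 = {0, 5, 9}
Tree: B1–B2, B2–B3, B3–B4, B4–B5, B5–B6, B6–B7, B7–B8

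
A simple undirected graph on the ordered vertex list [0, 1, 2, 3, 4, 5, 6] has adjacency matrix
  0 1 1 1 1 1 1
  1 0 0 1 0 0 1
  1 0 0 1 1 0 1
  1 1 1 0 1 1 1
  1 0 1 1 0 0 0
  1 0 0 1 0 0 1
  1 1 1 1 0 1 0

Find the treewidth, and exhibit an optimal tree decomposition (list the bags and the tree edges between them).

Treewidth 3.
One such decomposition:
Bags: B1 = {0, 1, 3, 6}  B2 = {0, 2, 3, 6}  B3 = {0, 2, 3, 4}  B4 = {0, 3, 5, 6}
Tree: B1–B2, B2–B3, B1–B4

Every bag has size at most 4, so the width is 4 − 1 = 3 and tw(G) ≤ 3. On the other hand G contains the 4-clique {0, 2, 3, 4}. A clique must lie in a single bag of any decomposition, so no decomposition can have width below 3. Combining the bounds, tw(G) = 3.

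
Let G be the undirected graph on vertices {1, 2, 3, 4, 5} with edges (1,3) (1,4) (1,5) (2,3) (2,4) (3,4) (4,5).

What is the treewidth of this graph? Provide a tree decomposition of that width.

Every bag has size at most 3, so the width is 3 − 1 = 2 and tw(G) ≤ 2. For the lower bound, the 3 vertices {1, 3, 4} are pairwise adjacent, and any tree decomposition puts a clique entirely inside one bag — forcing width ≥ 2. Combining the bounds, tw(G) = 2.

Treewidth 2.
One such decomposition:
Bags: B1 = {1, 3, 4}  B2 = {2, 3, 4}  B3 = {1, 4, 5}
Tree: B1–B2, B1–B3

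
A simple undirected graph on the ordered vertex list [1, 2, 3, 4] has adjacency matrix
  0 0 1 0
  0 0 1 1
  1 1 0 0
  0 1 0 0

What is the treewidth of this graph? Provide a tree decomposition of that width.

Each bag holds 2 vertices, so the decomposition has width 1, which upper-bounds the treewidth. Since G has at least one edge (e.g. 4–2), it is not an edgeless graph, so tw(G) ≥ 1. The upper and lower bounds meet at 1, so that is the treewidth.

Treewidth 1.
One such decomposition:
Bags: B1 = {2, 4}  B2 = {2, 3}  B3 = {1, 3}
Tree: B1–B2, B2–B3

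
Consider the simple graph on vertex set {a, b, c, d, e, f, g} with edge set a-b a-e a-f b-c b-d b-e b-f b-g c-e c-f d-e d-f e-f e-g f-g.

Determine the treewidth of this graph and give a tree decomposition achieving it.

Treewidth 3.
Bags: B1 = {b, c, e, f}  B2 = {b, e, f, g}  B3 = {a, b, e, f}  B4 = {b, d, e, f}
Tree: B1–B2, B2–B3, B1–B4

The largest bag has 4 vertices, giving width 3; this decomposition certifies tw(G) ≤ 3. For the lower bound, the 4 vertices {b, d, e, f} are pairwise adjacent, and any tree decomposition puts a clique entirely inside one bag — forcing width ≥ 3. The upper and lower bounds meet at 3, so that is the treewidth.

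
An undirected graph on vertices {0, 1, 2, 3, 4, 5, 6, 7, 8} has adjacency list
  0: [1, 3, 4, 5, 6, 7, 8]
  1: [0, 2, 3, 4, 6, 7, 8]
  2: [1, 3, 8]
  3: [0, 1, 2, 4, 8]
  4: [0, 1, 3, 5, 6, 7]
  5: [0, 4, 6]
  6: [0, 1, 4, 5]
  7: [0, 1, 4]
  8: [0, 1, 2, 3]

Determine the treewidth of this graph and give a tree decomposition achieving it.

The largest bag has 4 vertices, giving width 3; this decomposition certifies tw(G) ≤ 3. On the other hand G contains the 4-clique {0, 1, 3, 8}. A clique must lie in a single bag of any decomposition, so no decomposition can have width below 3. Hence tw(G) = 3 exactly.

Treewidth 3.
Bags: B1 = {0, 1, 3, 4}  B2 = {0, 1, 4, 6}  B3 = {0, 1, 3, 8}  B4 = {0, 4, 5, 6}  B5 = {1, 2, 3, 8}  B6 = {0, 1, 4, 7}
Tree: B1–B2, B1–B3, B2–B4, B3–B5, B2–B6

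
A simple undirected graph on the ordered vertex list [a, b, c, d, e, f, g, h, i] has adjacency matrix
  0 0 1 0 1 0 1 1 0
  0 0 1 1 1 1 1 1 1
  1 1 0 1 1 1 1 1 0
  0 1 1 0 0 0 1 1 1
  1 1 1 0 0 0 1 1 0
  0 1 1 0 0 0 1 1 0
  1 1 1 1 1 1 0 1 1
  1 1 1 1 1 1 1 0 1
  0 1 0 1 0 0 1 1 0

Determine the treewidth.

A width-4 tree decomposition is:
Bags: B1 = {b, c, d, g, h}  B2 = {b, d, g, h, i}  B3 = {b, c, e, g, h}  B4 = {a, c, e, g, h}  B5 = {b, c, f, g, h}
Tree: B1–B2, B1–B3, B3–B4, B3–B5
Every bag has size at most 5, so the width is 5 − 1 = 4 and tw(G) ≤ 4. Conversely, {a, c, e, g, h} is a clique of size 5, and the vertices of any clique must share a bag in every tree decomposition; so some bag has ≥ 5 vertices and tw(G) ≥ 4. The upper and lower bounds meet at 4, so that is the treewidth.

4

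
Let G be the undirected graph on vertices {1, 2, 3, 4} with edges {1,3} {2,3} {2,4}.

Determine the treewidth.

1

A width-1 tree decomposition is:
Bags: B1 = {1, 3}  B2 = {2, 3}  B3 = {2, 4}
Tree: B1–B2, B2–B3
The largest bag has 2 vertices, giving width 1; this decomposition certifies tw(G) ≤ 1. Any graph with an edge has treewidth ≥ 1, and G has the edge 1–3. Hence tw(G) = 1 exactly.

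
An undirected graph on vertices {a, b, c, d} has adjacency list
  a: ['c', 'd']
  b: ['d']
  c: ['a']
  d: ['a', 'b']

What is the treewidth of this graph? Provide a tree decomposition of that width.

Treewidth 1.
One optimal decomposition is:
Bags: B1 = {a, c}  B2 = {a, d}  B3 = {b, d}
Tree: B1–B2, B2–B3

Each bag holds 2 vertices, so the decomposition has width 1, which upper-bounds the treewidth. Since G has at least one edge (e.g. c–a), it is not an edgeless graph, so tw(G) ≥ 1. The upper and lower bounds meet at 1, so that is the treewidth.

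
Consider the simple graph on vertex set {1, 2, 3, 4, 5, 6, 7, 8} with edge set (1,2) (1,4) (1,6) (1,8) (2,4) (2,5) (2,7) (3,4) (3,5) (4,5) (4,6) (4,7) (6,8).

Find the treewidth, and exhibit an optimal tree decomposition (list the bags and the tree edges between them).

The largest bag has 3 vertices, giving width 2; this decomposition certifies tw(G) ≤ 2. For the lower bound, the 3 vertices {1, 6, 8} are pairwise adjacent, and any tree decomposition puts a clique entirely inside one bag — forcing width ≥ 2. The upper and lower bounds meet at 2, so that is the treewidth.

Treewidth 2.
One such decomposition:
Bags: B1 = {1, 4, 6}  B2 = {1, 6, 8}  B3 = {1, 2, 4}  B4 = {2, 4, 5}  B5 = {2, 4, 7}  B6 = {3, 4, 5}
Tree: B1–B2, B1–B3, B3–B4, B3–B5, B4–B6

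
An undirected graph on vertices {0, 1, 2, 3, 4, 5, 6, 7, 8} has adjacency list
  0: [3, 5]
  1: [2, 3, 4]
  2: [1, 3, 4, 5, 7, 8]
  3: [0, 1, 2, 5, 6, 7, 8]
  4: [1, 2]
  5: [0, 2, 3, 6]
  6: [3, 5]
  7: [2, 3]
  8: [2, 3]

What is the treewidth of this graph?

2

A width-2 tree decomposition is:
Bags: B1 = {2, 3, 7}  B2 = {2, 3, 5}  B3 = {2, 3, 8}  B4 = {0, 3, 5}  B5 = {1, 2, 3}  B6 = {1, 2, 4}  B7 = {3, 5, 6}
Tree: B1–B2, B1–B3, B2–B4, B3–B5, B5–B6, B2–B7
The largest bag has 3 vertices, giving width 2; this decomposition certifies tw(G) ≤ 2. Conversely, {0, 3, 5} is a clique of size 3, and the vertices of any clique must share a bag in every tree decomposition; so some bag has ≥ 3 vertices and tw(G) ≥ 2. Combining the bounds, tw(G) = 2.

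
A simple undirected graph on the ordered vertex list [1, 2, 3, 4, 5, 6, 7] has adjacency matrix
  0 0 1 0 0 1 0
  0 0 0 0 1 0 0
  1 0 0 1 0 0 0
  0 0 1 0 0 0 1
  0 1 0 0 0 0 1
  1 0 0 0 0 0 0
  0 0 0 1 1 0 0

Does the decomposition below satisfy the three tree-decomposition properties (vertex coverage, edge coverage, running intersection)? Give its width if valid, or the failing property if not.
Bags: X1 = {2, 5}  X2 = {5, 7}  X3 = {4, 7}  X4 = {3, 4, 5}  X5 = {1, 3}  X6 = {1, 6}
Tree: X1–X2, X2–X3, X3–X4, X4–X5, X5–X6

A tree decomposition must satisfy three properties: every vertex lies in some bag; for every edge, both endpoints lie together in some bag; and for every vertex, the bags containing it form a connected subtree. Here bags containing vertex 5 are not connected in the tree, so the decomposition is invalid.

No — bags containing vertex 5 are not connected in the tree.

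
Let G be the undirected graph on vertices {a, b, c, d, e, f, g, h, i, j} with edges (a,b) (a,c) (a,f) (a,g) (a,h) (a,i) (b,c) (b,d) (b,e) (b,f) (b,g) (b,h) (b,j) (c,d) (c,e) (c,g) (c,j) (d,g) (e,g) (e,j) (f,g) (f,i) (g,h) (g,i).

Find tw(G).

3

A width-3 tree decomposition is:
Bags: B1 = {a, b, c, g}  B2 = {a, b, f, g}  B3 = {a, b, g, h}  B4 = {b, c, e, g}  B5 = {b, c, d, g}  B6 = {a, f, g, i}  B7 = {b, c, e, j}
Tree: B1–B2, B2–B3, B1–B4, B1–B5, B2–B6, B4–B7
Every bag has size at most 4, so the width is 4 − 1 = 3 and tw(G) ≤ 3. On the other hand G contains the 4-clique {a, b, g, h}. A clique must lie in a single bag of any decomposition, so no decomposition can have width below 3. The upper and lower bounds meet at 3, so that is the treewidth.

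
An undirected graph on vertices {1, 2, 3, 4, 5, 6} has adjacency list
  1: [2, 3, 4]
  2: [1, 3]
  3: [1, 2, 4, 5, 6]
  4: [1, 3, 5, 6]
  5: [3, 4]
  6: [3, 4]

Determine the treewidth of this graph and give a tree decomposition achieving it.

Treewidth 2.
Bags: B1 = {1, 3, 4}  B2 = {3, 4, 5}  B3 = {1, 2, 3}  B4 = {3, 4, 6}
Tree: B1–B2, B1–B3, B1–B4

Every bag has size at most 3, so the width is 3 − 1 = 2 and tw(G) ≤ 2. Conversely, {1, 2, 3} is a clique of size 3, and the vertices of any clique must share a bag in every tree decomposition; so some bag has ≥ 3 vertices and tw(G) ≥ 2. The upper and lower bounds meet at 2, so that is the treewidth.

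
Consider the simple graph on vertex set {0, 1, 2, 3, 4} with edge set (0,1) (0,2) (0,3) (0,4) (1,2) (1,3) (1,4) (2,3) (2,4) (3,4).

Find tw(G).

4

A width-4 tree decomposition is:
Bags: B1 = {0, 1, 2, 3, 4}
Tree: (single bag)
A single bag containing all 5 vertices is trivially a valid decomposition of width 4. Conversely, {0, 1, 2, 3, 4} is a clique of size 5, and the vertices of any clique must share a bag in every tree decomposition; so some bag has ≥ 5 vertices and tw(G) ≥ 4. Therefore the treewidth is 4.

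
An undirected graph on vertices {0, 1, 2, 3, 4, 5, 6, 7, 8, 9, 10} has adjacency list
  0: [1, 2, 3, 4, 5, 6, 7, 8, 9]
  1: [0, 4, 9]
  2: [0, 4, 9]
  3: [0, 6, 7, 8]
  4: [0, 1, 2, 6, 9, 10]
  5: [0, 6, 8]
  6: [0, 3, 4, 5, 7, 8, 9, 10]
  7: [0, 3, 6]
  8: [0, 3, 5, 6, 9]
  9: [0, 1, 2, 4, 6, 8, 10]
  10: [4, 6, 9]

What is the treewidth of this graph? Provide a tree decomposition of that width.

Treewidth 3.
Bags: B1 = {0, 3, 6, 8}  B2 = {0, 3, 6, 7}  B3 = {0, 6, 8, 9}  B4 = {0, 4, 6, 9}  B5 = {0, 2, 4, 9}  B6 = {0, 1, 4, 9}  B7 = {0, 5, 6, 8}  B8 = {4, 6, 9, 10}
Tree: B1–B2, B1–B3, B3–B4, B4–B5, B4–B6, B1–B7, B4–B8

Each bag holds 4 vertices, so the decomposition has width 3, which upper-bounds the treewidth. On the other hand G contains the 4-clique {0, 1, 4, 9}. A clique must lie in a single bag of any decomposition, so no decomposition can have width below 3. Therefore the treewidth is 3.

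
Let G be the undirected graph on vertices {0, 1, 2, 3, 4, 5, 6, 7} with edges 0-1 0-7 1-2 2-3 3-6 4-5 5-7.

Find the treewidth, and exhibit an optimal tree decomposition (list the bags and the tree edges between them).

The largest bag has 2 vertices, giving width 1; this decomposition certifies tw(G) ≤ 1. G has an edge, so its treewidth is at least 1. Therefore the treewidth is 1.

Treewidth 1.
One optimal decomposition is:
Bags: B1 = {3, 6}  B2 = {2, 3}  B3 = {1, 2}  B4 = {0, 1}  B5 = {0, 7}  B6 = {5, 7}  B7 = {4, 5}
Tree: B1–B2, B2–B3, B3–B4, B4–B5, B5–B6, B6–B7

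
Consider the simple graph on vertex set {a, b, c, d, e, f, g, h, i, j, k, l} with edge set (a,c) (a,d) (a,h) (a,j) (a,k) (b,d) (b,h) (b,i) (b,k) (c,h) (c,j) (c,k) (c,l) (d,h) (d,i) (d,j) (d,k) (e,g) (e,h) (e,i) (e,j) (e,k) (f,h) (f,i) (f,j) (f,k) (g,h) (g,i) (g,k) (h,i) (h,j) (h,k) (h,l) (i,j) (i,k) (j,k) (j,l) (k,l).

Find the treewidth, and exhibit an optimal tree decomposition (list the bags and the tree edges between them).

Each bag holds 5 vertices, so the decomposition has width 4, which upper-bounds the treewidth. For the lower bound, the 5 vertices {e, g, h, i, k} are pairwise adjacent, and any tree decomposition puts a clique entirely inside one bag — forcing width ≥ 4. The upper and lower bounds meet at 4, so that is the treewidth.

Treewidth 4.
One such decomposition:
Bags: B1 = {e, h, i, j, k}  B2 = {d, h, i, j, k}  B3 = {a, d, h, j, k}  B4 = {a, c, h, j, k}  B5 = {e, g, h, i, k}  B6 = {b, d, h, i, k}  B7 = {f, h, i, j, k}  B8 = {c, h, j, k, l}
Tree: B1–B2, B2–B3, B3–B4, B1–B5, B2–B6, B1–B7, B4–B8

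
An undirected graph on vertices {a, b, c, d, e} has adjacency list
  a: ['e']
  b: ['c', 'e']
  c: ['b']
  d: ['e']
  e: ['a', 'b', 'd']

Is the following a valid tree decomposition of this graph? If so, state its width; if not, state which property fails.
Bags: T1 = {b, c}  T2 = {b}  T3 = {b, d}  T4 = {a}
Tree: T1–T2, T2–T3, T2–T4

No — vertex e appears in no bag.

A tree decomposition must satisfy three properties: every vertex lies in some bag; for every edge, both endpoints lie together in some bag; and for every vertex, the bags containing it form a connected subtree. Here vertex e appears in no bag, so the decomposition is invalid.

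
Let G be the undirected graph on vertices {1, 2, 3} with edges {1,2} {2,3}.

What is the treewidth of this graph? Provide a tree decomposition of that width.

Each bag holds 2 vertices, so the decomposition has width 1, which upper-bounds the treewidth. Any graph with an edge has treewidth ≥ 1, and G has the edge 1–2. The upper and lower bounds meet at 1, so that is the treewidth.

Treewidth 1.
One such decomposition:
Bags: B1 = {1, 2}  B2 = {2, 3}
Tree: B1–B2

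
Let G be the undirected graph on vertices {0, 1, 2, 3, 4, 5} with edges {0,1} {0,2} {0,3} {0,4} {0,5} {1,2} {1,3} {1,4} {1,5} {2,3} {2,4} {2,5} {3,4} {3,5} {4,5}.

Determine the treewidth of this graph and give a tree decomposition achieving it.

Treewidth 5.
One such decomposition:
Bags: B1 = {0, 1, 2, 3, 4, 5}
Tree: (single bag)

With just one bag of size 6, the width is 6 − 1 = 5, so tw(G) ≤ 5. On the other hand G contains the 6-clique {0, 1, 2, 3, 4, 5}. A clique must lie in a single bag of any decomposition, so no decomposition can have width below 5. Combining the bounds, tw(G) = 5.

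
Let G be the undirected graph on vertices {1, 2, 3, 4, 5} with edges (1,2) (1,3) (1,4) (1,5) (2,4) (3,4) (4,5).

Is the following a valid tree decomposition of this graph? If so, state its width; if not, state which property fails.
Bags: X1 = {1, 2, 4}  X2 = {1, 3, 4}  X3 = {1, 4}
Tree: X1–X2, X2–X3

No — vertex 5 appears in no bag.

A tree decomposition must satisfy three properties: every vertex lies in some bag; for every edge, both endpoints lie together in some bag; and for every vertex, the bags containing it form a connected subtree. Here vertex 5 appears in no bag, so the decomposition is invalid.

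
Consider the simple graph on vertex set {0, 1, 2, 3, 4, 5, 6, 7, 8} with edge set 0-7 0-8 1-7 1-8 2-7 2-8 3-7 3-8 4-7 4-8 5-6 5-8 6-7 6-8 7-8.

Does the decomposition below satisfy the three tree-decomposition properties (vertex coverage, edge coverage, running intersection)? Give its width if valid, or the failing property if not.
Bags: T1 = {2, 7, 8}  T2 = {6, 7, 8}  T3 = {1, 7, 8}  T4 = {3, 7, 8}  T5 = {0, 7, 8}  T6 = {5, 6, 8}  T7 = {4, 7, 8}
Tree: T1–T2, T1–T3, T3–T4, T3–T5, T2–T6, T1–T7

Checking the three conditions: (i) the bags cover all of {0, 1, 2, 3, 4, 5, 6, 7, 8}; (ii) for each edge, some bag contains both endpoints; (iii) the bags containing any fixed vertex form a subtree. All hold, so the decomposition is valid with width 3 − 1 = 2.

Yes; width 2.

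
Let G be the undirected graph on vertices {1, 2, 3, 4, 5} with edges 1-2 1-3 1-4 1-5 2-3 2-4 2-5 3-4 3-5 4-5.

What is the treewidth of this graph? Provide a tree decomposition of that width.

Treewidth 4.
One optimal decomposition is:
Bags: B1 = {1, 2, 3, 4, 5}
Tree: (single bag)

With just one bag of size 5, the width is 5 − 1 = 4, so tw(G) ≤ 4. On the other hand G contains the 5-clique {1, 2, 3, 4, 5}. A clique must lie in a single bag of any decomposition, so no decomposition can have width below 4. Hence tw(G) = 4 exactly.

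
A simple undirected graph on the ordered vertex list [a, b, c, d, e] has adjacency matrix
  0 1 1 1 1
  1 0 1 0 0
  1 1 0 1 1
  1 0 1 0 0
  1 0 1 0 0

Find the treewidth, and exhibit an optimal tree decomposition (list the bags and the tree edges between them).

Treewidth 2.
One such decomposition:
Bags: B1 = {a, c, e}  B2 = {a, b, c}  B3 = {a, c, d}
Tree: B1–B2, B2–B3

The largest bag has 3 vertices, giving width 2; this decomposition certifies tw(G) ≤ 2. For the lower bound, the 3 vertices {a, c, d} are pairwise adjacent, and any tree decomposition puts a clique entirely inside one bag — forcing width ≥ 2. The upper and lower bounds meet at 2, so that is the treewidth.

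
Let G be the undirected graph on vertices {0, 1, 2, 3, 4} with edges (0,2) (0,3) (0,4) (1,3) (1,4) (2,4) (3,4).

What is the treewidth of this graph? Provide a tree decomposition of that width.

Every bag has size at most 3, so the width is 3 − 1 = 2 and tw(G) ≤ 2. Conversely, {0, 2, 4} is a clique of size 3, and the vertices of any clique must share a bag in every tree decomposition; so some bag has ≥ 3 vertices and tw(G) ≥ 2. The upper and lower bounds meet at 2, so that is the treewidth.

Treewidth 2.
Bags: B1 = {0, 2, 4}  B2 = {0, 3, 4}  B3 = {1, 3, 4}
Tree: B1–B2, B2–B3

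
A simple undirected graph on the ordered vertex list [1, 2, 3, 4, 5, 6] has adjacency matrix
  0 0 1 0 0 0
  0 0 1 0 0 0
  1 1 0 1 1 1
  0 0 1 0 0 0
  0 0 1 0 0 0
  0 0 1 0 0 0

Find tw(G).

A width-1 tree decomposition is:
Bags: B1 = {3, 5}  B2 = {1, 3}  B3 = {2, 3}  B4 = {3, 6}  B5 = {3, 4}
Tree: B1–B2, B1–B3, B1–B4, B4–B5
Each bag holds 2 vertices, so the decomposition has width 1, which upper-bounds the treewidth. G has an edge, so its treewidth is at least 1. Hence tw(G) = 1 exactly.

1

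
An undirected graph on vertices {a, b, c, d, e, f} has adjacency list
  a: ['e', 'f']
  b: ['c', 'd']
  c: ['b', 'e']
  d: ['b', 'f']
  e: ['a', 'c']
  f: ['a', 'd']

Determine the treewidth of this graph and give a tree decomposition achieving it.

Treewidth 2.
Bags: B1 = {a, d, f}  B2 = {a, d, e}  B3 = {c, d, e}  B4 = {b, c, d}
Tree: B1–B2, B2–B3, B3–B4

Every bag has size at most 3, so the width is 3 − 1 = 2 and tw(G) ≤ 2. For the lower bound, G contains the cycle d–f–a–e–c–b–d, so G is not a forest; only forests have treewidth ≤ 1, hence tw(G) ≥ 2. Therefore the treewidth is 2.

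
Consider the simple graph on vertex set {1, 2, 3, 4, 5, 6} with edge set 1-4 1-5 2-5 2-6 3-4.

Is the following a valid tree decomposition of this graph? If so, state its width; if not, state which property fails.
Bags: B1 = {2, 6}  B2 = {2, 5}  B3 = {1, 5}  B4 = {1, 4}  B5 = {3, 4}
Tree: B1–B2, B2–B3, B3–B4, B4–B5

Every vertex of G appears in some bag (union = {1, 2, 3, 4, 5, 6}); every edge is covered by a bag; and for each vertex v the set of bags containing v is connected in the bag tree. The decomposition is therefore valid. The largest bag has 2 vertices, so the width is 1.

Yes; width 1.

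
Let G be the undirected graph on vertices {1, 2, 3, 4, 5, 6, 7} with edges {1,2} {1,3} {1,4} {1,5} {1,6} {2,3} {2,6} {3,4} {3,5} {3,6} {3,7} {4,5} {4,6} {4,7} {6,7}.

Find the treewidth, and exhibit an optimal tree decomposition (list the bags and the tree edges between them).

Each bag holds 4 vertices, so the decomposition has width 3, which upper-bounds the treewidth. On the other hand G contains the 4-clique {1, 2, 3, 6}. A clique must lie in a single bag of any decomposition, so no decomposition can have width below 3. Therefore the treewidth is 3.

Treewidth 3.
One such decomposition:
Bags: B1 = {1, 3, 4, 5}  B2 = {1, 3, 4, 6}  B3 = {3, 4, 6, 7}  B4 = {1, 2, 3, 6}
Tree: B1–B2, B2–B3, B2–B4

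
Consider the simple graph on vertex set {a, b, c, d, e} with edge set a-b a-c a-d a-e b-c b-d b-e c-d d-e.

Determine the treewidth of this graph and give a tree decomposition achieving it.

Treewidth 3.
One such decomposition:
Bags: B1 = {a, b, d, e}  B2 = {a, b, c, d}
Tree: B1–B2

Every bag has size at most 4, so the width is 4 − 1 = 3 and tw(G) ≤ 3. For the lower bound, the 4 vertices {a, b, d, e} are pairwise adjacent, and any tree decomposition puts a clique entirely inside one bag — forcing width ≥ 3. Therefore the treewidth is 3.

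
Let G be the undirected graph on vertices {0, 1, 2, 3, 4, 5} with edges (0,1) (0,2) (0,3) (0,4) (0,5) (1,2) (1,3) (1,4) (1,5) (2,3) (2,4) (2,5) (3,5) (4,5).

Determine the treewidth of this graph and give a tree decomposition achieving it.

Every bag has size at most 5, so the width is 5 − 1 = 4 and tw(G) ≤ 4. Conversely, {0, 1, 2, 3, 5} is a clique of size 5, and the vertices of any clique must share a bag in every tree decomposition; so some bag has ≥ 5 vertices and tw(G) ≥ 4. Hence tw(G) = 4 exactly.

Treewidth 4.
One optimal decomposition is:
Bags: B1 = {0, 1, 2, 4, 5}  B2 = {0, 1, 2, 3, 5}
Tree: B1–B2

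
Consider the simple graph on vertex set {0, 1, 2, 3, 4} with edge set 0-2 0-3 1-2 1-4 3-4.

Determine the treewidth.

A width-2 tree decomposition is:
Bags: B1 = {1, 3, 4}  B2 = {1, 2, 3}  B3 = {0, 2, 3}
Tree: B1–B2, B2–B3
Each bag holds 3 vertices, so the decomposition has width 2, which upper-bounds the treewidth. Since 3–4–1–2–0–3 is a cycle in G, G is not acyclic. Forests are exactly the graphs of treewidth ≤ 1, so tw(G) ≥ 2. Therefore the treewidth is 2.

2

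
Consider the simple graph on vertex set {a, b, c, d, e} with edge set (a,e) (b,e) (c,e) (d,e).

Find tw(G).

1

A width-1 tree decomposition is:
Bags: B1 = {c, e}  B2 = {b, e}  B3 = {a, e}  B4 = {d, e}
Tree: B1–B2, B2–B3, B1–B4
The largest bag has 2 vertices, giving width 1; this decomposition certifies tw(G) ≤ 1. G has an edge, so its treewidth is at least 1. Therefore the treewidth is 1.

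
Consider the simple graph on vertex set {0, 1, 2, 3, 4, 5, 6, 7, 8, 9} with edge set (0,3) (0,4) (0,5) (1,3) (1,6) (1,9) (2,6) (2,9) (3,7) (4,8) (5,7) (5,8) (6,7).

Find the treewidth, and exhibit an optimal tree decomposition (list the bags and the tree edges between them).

Every bag has size at most 3, so the width is 3 − 1 = 2 and tw(G) ≤ 2. The edges 9–2–6–1–9 form a cycle, so G is not a tree and its treewidth is at least 2. The upper and lower bounds meet at 2, so that is the treewidth.

Treewidth 2.
One such decomposition:
Bags: B1 = {1, 2, 9}  B2 = {1, 2, 6}  B3 = {1, 3, 6}  B4 = {3, 6, 7}  B5 = {0, 3, 7}  B6 = {0, 5, 7}  B7 = {0, 4, 5}  B8 = {4, 5, 8}
Tree: B1–B2, B2–B3, B3–B4, B4–B5, B5–B6, B6–B7, B7–B8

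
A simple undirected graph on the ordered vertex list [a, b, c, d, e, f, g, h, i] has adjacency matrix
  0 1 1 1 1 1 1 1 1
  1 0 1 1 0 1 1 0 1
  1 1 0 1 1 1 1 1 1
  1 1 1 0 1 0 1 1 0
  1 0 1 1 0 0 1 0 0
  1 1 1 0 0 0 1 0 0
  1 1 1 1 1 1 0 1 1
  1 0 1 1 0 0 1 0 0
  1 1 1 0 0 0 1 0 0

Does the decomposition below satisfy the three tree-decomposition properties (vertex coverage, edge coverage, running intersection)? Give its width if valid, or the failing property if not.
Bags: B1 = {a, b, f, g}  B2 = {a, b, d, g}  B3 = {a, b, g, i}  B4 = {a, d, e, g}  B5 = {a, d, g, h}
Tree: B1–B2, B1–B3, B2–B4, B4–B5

A tree decomposition must satisfy three properties: every vertex lies in some bag; for every edge, both endpoints lie together in some bag; and for every vertex, the bags containing it form a connected subtree. Here vertex c appears in no bag, so the decomposition is invalid.

No — vertex c appears in no bag.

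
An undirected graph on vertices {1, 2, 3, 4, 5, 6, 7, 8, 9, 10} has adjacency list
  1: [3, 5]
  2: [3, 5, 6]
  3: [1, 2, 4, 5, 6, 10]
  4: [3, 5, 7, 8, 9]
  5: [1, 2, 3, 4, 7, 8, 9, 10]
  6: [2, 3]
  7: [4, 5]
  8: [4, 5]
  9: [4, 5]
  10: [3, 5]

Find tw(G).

A width-2 tree decomposition is:
Bags: B1 = {4, 5, 9}  B2 = {4, 5, 7}  B3 = {3, 4, 5}  B4 = {2, 3, 5}  B5 = {2, 3, 6}  B6 = {4, 5, 8}  B7 = {1, 3, 5}  B8 = {3, 5, 10}
Tree: B1–B2, B2–B3, B3–B4, B4–B5, B3–B6, B4–B7, B4–B8
Every bag has size at most 3, so the width is 3 − 1 = 2 and tw(G) ≤ 2. On the other hand G contains the 3-clique {4, 5, 8}. A clique must lie in a single bag of any decomposition, so no decomposition can have width below 2. Combining the bounds, tw(G) = 2.

2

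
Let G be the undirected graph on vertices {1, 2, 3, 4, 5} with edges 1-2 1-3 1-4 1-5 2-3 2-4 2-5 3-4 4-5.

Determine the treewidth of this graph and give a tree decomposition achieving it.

The largest bag has 4 vertices, giving width 3; this decomposition certifies tw(G) ≤ 3. Conversely, {1, 2, 3, 4} is a clique of size 4, and the vertices of any clique must share a bag in every tree decomposition; so some bag has ≥ 4 vertices and tw(G) ≥ 3. The upper and lower bounds meet at 3, so that is the treewidth.

Treewidth 3.
Bags: B1 = {1, 2, 3, 4}  B2 = {1, 2, 4, 5}
Tree: B1–B2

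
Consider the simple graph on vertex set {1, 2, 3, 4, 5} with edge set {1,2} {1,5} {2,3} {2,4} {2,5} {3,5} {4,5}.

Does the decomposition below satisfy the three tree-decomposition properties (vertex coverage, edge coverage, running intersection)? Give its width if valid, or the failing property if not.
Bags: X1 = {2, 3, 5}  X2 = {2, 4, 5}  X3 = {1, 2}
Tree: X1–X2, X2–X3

No — edge (5,1) lies in no bag.

A tree decomposition must satisfy three properties: every vertex lies in some bag; for every edge, both endpoints lie together in some bag; and for every vertex, the bags containing it form a connected subtree. Here edge (5,1) lies in no bag, so the decomposition is invalid.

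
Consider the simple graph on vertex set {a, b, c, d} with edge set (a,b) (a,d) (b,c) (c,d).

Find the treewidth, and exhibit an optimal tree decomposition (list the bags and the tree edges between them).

Each bag holds 3 vertices, so the decomposition has width 2, which upper-bounds the treewidth. For the lower bound, G contains the cycle d–a–b–c–d, so G is not a forest; only forests have treewidth ≤ 1, hence tw(G) ≥ 2. Hence tw(G) = 2 exactly.

Treewidth 2.
One optimal decomposition is:
Bags: B1 = {a, b, d}  B2 = {b, c, d}
Tree: B1–B2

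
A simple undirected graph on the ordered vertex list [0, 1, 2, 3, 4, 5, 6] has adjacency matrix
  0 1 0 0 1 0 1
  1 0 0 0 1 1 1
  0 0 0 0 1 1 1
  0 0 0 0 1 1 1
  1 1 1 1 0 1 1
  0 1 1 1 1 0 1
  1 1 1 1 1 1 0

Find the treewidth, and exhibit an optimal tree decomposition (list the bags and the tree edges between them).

Each bag holds 4 vertices, so the decomposition has width 3, which upper-bounds the treewidth. For the lower bound, the 4 vertices {0, 1, 4, 6} are pairwise adjacent, and any tree decomposition puts a clique entirely inside one bag — forcing width ≥ 3. The upper and lower bounds meet at 3, so that is the treewidth.

Treewidth 3.
Bags: B1 = {1, 4, 5, 6}  B2 = {2, 4, 5, 6}  B3 = {0, 1, 4, 6}  B4 = {3, 4, 5, 6}
Tree: B1–B2, B1–B3, B1–B4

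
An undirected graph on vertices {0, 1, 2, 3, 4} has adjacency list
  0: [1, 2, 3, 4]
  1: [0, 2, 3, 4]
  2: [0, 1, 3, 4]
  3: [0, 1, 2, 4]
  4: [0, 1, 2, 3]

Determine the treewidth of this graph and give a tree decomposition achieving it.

A single bag containing all 5 vertices is trivially a valid decomposition of width 4. For the lower bound, the 5 vertices {0, 1, 2, 3, 4} are pairwise adjacent, and any tree decomposition puts a clique entirely inside one bag — forcing width ≥ 4. Therefore the treewidth is 4.

Treewidth 4.
One such decomposition:
Bags: B1 = {0, 1, 2, 3, 4}
Tree: (single bag)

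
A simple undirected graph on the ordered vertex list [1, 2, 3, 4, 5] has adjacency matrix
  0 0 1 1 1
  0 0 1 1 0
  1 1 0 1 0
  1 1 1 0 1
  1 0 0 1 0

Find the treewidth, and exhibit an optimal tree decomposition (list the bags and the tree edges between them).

The largest bag has 3 vertices, giving width 2; this decomposition certifies tw(G) ≤ 2. On the other hand G contains the 3-clique {1, 3, 4}. A clique must lie in a single bag of any decomposition, so no decomposition can have width below 2. Combining the bounds, tw(G) = 2.

Treewidth 2.
Bags: B1 = {2, 3, 4}  B2 = {1, 3, 4}  B3 = {1, 4, 5}
Tree: B1–B2, B2–B3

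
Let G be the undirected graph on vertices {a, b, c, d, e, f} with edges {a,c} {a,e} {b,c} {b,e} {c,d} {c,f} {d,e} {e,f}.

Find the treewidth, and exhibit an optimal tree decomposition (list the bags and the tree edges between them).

Treewidth 2.
One such decomposition:
Bags: B1 = {c, d, e}  B2 = {c, e, f}  B3 = {b, c, e}  B4 = {a, c, e}
Tree: B1–B2, B2–B3, B3–B4

Each bag holds 3 vertices, so the decomposition has width 2, which upper-bounds the treewidth. The edges d–e–f–c–d form a cycle, so G is not a tree and its treewidth is at least 2. Therefore the treewidth is 2.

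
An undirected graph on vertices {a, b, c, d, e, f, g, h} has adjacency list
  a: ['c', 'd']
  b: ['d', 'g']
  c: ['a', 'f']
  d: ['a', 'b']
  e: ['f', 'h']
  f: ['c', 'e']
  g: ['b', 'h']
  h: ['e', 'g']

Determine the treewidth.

2

A width-2 tree decomposition is:
Bags: B1 = {b, d, g}  B2 = {d, g, h}  B3 = {d, e, h}  B4 = {d, e, f}  B5 = {c, d, f}  B6 = {a, c, d}
Tree: B1–B2, B2–B3, B3–B4, B4–B5, B5–B6
Each bag holds 3 vertices, so the decomposition has width 2, which upper-bounds the treewidth. Since d–b–g–h–e–f–c–a–d is a cycle in G, G is not acyclic. Forests are exactly the graphs of treewidth ≤ 1, so tw(G) ≥ 2. Combining the bounds, tw(G) = 2.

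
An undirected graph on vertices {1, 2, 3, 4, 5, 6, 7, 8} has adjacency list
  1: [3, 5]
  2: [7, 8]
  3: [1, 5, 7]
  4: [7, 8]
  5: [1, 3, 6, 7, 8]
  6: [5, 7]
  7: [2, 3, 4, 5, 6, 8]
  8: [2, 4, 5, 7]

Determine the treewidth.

A width-2 tree decomposition is:
Bags: B1 = {5, 6, 7}  B2 = {5, 7, 8}  B3 = {4, 7, 8}  B4 = {3, 5, 7}  B5 = {2, 7, 8}  B6 = {1, 3, 5}
Tree: B1–B2, B2–B3, B1–B4, B2–B5, B4–B6
The largest bag has 3 vertices, giving width 2; this decomposition certifies tw(G) ≤ 2. On the other hand G contains the 3-clique {1, 3, 5}. A clique must lie in a single bag of any decomposition, so no decomposition can have width below 2. Therefore the treewidth is 2.

2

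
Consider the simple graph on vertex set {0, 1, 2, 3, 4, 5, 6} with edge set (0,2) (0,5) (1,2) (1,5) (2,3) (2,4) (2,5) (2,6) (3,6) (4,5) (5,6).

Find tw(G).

2

A width-2 tree decomposition is:
Bags: B1 = {2, 5, 6}  B2 = {2, 3, 6}  B3 = {0, 2, 5}  B4 = {1, 2, 5}  B5 = {2, 4, 5}
Tree: B1–B2, B1–B3, B1–B4, B4–B5
Each bag holds 3 vertices, so the decomposition has width 2, which upper-bounds the treewidth. For the lower bound, the 3 vertices {2, 3, 6} are pairwise adjacent, and any tree decomposition puts a clique entirely inside one bag — forcing width ≥ 2. The upper and lower bounds meet at 2, so that is the treewidth.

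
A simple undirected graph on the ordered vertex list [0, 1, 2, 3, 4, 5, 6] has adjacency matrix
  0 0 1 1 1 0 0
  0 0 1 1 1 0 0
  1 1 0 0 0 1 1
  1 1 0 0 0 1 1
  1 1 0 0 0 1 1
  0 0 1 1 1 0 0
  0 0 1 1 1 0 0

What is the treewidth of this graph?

3

A width-3 tree decomposition is:
Bags: B1 = {2, 3, 4, 6}  B2 = {2, 3, 4, 5}  B3 = {0, 2, 3, 4}  B4 = {1, 2, 3, 4}
Tree: B1–B2, B2–B3, B3–B4
The largest bag has 4 vertices, giving width 3; this decomposition certifies tw(G) ≤ 3. For the lower bound: the 4 vertex sets {3,6}, {2,5}, {4}, {0} are disjoint, each induces a connected subgraph, and every pair is joined by at least one edge of G. Contracting each set to a single vertex therefore yields K_{4} as a minor, and since treewidth is minor-monotone, tw(G) ≥ tw(K_{4}) = 3. The upper and lower bounds meet at 3, so that is the treewidth.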